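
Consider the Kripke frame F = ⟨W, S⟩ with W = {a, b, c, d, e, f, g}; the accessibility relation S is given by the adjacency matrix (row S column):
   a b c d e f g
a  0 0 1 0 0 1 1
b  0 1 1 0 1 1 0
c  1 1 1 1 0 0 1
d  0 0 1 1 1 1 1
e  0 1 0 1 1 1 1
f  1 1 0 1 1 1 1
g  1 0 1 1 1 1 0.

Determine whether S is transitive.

No

Transitive: no — a S c and c S b, but not a S b.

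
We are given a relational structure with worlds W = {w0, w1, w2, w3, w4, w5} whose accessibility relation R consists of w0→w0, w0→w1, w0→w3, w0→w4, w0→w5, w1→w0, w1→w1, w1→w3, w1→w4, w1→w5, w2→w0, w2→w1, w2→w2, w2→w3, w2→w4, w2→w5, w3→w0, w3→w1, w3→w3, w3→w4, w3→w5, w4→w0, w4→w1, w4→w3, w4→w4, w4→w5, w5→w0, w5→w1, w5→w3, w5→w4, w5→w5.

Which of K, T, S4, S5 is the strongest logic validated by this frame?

Reflexive (axiom T): yes — every world is R-related to itself.
Transitive (axiom 4): yes — every two-step R-path is closed by a direct edge.
Euclidean (axiom 5): no — w2 R w0 and w2 R w2, but not w0 R w2.
So F validates K, T, S4; S5 would additionally require R to be Euclidean. The strongest is S4.

S4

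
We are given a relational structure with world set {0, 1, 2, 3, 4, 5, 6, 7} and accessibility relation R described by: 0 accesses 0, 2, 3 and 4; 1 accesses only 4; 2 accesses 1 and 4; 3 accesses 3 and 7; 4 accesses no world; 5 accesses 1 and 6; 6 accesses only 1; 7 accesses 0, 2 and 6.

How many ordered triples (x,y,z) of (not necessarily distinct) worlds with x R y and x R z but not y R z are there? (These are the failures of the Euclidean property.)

27

Enumerating: (0,2,0), (0,2,2), (0,2,3), (0,3,0), (0,3,2), (0,3,4), (0,4,0), (0,4,2), (0,4,3), (0,4,4), (1,4,4), (2,1,1), … and 15 more.
Total: 27.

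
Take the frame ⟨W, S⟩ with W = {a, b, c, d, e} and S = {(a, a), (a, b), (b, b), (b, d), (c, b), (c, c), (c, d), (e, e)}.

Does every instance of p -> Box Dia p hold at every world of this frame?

No

The schema B characterises exactly the symmetric frames.
Symmetric: no — a S b but not b S a.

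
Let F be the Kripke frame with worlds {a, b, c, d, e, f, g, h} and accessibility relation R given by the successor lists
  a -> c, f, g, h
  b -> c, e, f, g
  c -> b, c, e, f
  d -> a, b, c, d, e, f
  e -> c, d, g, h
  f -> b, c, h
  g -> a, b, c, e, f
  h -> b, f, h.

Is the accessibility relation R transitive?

No

Transitive: no — a R c and c R b, but not a R b.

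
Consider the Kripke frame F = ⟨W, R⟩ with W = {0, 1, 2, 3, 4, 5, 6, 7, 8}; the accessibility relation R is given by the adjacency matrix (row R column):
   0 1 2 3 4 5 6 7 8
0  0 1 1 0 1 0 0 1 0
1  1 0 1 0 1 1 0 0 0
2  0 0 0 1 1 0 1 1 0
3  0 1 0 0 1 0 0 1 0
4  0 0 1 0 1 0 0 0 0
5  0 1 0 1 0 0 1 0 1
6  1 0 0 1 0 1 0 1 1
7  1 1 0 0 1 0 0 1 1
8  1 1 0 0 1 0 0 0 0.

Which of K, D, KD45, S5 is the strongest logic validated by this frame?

D

Serial (axiom D): yes — every world has a successor (e.g. 0 R 1).
Euclidean (axiom 5): no — 0 R 1 and 0 R 7, but not 1 R 7.
Transitive (axiom 4): no — 0 R 1 and 1 R 5, but not 0 R 5.
Reflexive (axiom T): no — 0 is not related to itself.
So F validates K, D; KD45 would additionally require R to be Euclidean and transitive. The strongest is D.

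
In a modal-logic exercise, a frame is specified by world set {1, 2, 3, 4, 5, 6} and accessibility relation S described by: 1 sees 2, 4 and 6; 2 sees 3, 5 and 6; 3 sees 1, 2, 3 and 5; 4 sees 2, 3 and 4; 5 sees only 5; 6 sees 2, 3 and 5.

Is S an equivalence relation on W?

Reflexive: no — 1 is not related to itself.
Symmetric: no — 1 S 2 but not 2 S 1.
Transitive: no — 1 S 2 and 2 S 3, but not 1 S 3.
So S is not an equivalence relation.

No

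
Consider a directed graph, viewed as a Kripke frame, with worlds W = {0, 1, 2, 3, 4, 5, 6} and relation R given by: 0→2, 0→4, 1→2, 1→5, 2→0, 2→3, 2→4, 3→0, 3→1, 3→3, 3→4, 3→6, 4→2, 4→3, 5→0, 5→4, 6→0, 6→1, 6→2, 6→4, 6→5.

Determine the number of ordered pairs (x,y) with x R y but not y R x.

Enumerating: (0,4), (1,2), (1,5), (2,3), (3,0), (3,1), (3,6), (5,0), (5,4), (6,0), (6,1), (6,2), (6,4), (6,5).

14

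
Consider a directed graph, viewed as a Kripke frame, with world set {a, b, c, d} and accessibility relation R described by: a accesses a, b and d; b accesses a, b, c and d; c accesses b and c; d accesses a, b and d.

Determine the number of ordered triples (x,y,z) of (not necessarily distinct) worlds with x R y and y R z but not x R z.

4

Enumerating: (a,b,c), (c,b,a), (c,b,d), (d,b,c).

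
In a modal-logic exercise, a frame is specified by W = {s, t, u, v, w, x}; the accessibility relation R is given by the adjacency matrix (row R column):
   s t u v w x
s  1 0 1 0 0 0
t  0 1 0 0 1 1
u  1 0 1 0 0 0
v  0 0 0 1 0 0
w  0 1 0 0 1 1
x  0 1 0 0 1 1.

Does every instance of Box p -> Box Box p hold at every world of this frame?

The schema 4 characterises exactly the transitive frames.
Transitive: yes — every two-step R-path is closed by a direct edge.

Yes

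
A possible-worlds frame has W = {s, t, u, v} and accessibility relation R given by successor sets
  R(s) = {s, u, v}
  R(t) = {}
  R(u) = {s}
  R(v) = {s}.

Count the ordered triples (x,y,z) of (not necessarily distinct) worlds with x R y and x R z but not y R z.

Enumerating: (s,u,u), (s,u,v), (s,v,u), (s,v,v).

4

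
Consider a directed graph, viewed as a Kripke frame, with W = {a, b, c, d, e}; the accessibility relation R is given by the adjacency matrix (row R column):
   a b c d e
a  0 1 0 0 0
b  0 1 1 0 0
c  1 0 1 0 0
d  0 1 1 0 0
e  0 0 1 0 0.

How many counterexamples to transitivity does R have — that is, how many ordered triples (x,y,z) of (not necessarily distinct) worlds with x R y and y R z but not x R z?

5

Enumerating: (a,b,c), (b,c,a), (c,a,b), (d,c,a), (e,c,a).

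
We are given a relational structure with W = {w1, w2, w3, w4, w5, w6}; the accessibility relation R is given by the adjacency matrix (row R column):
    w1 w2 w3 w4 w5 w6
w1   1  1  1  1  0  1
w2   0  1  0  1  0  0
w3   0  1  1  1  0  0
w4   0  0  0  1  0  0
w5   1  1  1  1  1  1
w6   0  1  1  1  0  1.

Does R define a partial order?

Reflexive: yes — every world is R-related to itself.
Transitive: yes — every two-step R-path is closed by a direct edge.
Antisymmetric: yes — no distinct pair is related both ways.
So R is a partial order.

Yes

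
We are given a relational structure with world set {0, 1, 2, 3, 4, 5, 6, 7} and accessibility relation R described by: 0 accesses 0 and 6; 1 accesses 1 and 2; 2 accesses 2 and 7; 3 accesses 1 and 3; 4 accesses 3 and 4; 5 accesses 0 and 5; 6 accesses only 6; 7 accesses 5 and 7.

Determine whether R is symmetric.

Symmetric: no — 0 R 6 but not 6 R 0.

No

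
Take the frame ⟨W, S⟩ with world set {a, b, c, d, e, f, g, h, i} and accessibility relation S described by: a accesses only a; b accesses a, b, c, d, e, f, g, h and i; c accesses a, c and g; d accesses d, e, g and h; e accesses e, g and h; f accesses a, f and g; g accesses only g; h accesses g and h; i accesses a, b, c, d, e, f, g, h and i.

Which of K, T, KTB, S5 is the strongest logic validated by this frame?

T

Reflexive (axiom T): yes — every world is S-related to itself.
Symmetric (axiom B): no — b S a but not a S b.
Euclidean (axiom 5): no — b S a and b S c, but not a S c.
So F validates K, T; KTB would additionally require S to be symmetric. The strongest is T.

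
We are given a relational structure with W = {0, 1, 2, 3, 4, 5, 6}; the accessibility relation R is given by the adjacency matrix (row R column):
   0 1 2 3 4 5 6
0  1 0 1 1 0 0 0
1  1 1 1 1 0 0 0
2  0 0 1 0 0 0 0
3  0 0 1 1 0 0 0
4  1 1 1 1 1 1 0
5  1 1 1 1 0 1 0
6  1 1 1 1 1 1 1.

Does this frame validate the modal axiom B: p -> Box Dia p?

No

By correspondence theory, B is valid on a frame iff R is symmetric.
Symmetric: no — 0 R 2 but not 2 R 0.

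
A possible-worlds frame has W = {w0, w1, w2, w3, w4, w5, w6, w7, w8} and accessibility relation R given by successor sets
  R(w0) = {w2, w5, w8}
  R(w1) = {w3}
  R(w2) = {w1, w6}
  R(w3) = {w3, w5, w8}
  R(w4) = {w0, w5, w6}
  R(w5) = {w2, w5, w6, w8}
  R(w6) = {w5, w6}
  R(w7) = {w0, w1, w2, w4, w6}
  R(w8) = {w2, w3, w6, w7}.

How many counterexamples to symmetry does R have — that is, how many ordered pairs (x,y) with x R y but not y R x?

20

Enumerating: (w0,w2), (w0,w5), (w0,w8), (w1,w3), (w2,w1), (w2,w6), (w3,w5), (w4,w0), (w4,w5), (w4,w6), (w5,w2), (w5,w8), … and 8 more.
Total: 20.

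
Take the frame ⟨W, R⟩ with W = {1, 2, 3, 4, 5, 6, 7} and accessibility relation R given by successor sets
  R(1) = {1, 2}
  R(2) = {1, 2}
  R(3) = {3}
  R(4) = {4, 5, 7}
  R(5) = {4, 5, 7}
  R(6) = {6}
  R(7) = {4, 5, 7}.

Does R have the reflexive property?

Yes

Reflexive: yes — every world is R-related to itself.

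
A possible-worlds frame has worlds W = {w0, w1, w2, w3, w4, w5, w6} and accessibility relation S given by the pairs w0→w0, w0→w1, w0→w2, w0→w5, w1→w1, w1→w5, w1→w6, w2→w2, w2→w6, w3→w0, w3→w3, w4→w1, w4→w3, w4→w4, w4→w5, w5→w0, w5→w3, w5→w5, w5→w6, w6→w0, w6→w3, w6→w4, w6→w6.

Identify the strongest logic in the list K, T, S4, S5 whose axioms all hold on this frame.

T

Reflexive (axiom T): yes — every world is S-related to itself.
Transitive (axiom 4): no — w0 S w1 and w1 S w6, but not w0 S w6.
Euclidean (axiom 5): no — w0 S w1 and w0 S w2, but not w1 S w2.
So F validates K, T; S4 would additionally require S to be transitive. The strongest is T.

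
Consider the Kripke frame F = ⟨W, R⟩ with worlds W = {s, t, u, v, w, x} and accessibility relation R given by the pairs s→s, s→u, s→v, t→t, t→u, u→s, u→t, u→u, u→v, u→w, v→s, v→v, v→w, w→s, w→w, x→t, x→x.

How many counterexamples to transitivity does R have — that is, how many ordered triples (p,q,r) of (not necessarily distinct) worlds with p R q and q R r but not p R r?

Enumerating: (s,u,t), (s,u,w), (s,v,w), (t,u,s), (t,u,v), (t,u,w), (v,s,u), (w,s,u), (w,s,v), (x,t,u).

10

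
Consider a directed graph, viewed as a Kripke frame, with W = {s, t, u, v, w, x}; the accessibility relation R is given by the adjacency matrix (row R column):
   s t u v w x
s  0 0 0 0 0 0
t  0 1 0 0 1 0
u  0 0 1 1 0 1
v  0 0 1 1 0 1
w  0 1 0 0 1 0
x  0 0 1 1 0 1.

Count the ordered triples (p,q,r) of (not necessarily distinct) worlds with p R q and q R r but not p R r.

R is transitive; there are no such tuples.

0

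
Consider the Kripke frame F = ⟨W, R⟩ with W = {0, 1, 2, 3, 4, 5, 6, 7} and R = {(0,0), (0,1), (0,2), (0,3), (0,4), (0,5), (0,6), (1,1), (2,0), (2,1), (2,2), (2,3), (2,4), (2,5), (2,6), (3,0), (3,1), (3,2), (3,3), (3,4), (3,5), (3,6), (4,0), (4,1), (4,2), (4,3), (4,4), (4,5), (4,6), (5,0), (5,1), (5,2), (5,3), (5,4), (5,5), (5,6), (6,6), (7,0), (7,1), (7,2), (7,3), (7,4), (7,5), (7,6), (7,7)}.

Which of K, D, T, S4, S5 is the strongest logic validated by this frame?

Serial (axiom D): yes — every world has a successor (e.g. 0 R 0).
Reflexive (axiom T): yes — every world is R-related to itself.
Transitive (axiom 4): yes — every two-step R-path is closed by a direct edge.
Euclidean (axiom 5): no — 0 R 1 and 0 R 2, but not 1 R 2.
So F validates K, D, T, S4; S5 would additionally require R to be Euclidean. The strongest is S4.

S4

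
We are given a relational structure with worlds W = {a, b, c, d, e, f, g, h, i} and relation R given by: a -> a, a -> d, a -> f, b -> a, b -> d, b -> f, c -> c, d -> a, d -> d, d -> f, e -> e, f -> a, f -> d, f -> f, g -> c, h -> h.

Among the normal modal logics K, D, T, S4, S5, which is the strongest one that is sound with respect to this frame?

Serial (axiom D): no — i has no R-successor.
Reflexive (axiom T): no — b is not related to itself.
Transitive (axiom 4): yes — every two-step R-path is closed by a direct edge.
Euclidean (axiom 5): yes — any two successors of a common world are R-related.
So F validates K; D would additionally require R to be serial. The strongest is K.

K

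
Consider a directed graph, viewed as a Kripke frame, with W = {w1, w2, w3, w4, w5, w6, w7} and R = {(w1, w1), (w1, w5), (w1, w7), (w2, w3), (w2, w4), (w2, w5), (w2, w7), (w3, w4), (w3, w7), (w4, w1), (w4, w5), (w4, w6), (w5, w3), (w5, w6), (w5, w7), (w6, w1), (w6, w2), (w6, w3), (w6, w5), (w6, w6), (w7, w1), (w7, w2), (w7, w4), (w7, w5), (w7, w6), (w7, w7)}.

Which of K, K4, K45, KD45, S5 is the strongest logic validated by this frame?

Transitive (axiom 4): no — w1 R w5 and w5 R w3, but not w1 R w3.
Euclidean (axiom 5): no — w2 R w3 and w2 R w5, but not w3 R w5.
Serial (axiom D): yes — every world has a successor (e.g. w1 R w1).
Reflexive (axiom T): no — w2 is not related to itself.
So F validates K; K4 would additionally require R to be transitive. The strongest is K.

K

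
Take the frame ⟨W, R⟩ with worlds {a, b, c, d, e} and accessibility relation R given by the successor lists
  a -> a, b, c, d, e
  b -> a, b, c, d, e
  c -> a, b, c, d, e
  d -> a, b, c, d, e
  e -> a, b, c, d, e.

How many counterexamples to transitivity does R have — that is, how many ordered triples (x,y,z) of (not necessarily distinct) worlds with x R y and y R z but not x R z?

0

R is transitive; there are no such tuples.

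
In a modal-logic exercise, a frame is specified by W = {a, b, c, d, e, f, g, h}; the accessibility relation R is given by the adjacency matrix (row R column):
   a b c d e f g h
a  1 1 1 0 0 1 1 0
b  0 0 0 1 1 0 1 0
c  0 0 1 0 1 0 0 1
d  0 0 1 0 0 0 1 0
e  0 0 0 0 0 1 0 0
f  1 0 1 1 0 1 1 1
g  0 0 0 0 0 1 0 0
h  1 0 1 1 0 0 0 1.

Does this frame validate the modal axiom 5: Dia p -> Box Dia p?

By correspondence theory, 5 is valid on a frame iff R is Euclidean.
Euclidean: no — a R b and a R c, but not b R c.

No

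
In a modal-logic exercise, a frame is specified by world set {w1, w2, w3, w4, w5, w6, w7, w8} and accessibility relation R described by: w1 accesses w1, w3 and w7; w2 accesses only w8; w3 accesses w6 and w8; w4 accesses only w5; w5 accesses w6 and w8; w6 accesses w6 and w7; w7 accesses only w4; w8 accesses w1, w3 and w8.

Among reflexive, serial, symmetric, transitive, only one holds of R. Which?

Reflexive: no — w2 is not related to itself.
Serial: yes — every world has a successor (e.g. w1 R w1).
Symmetric: no — w1 R w3 but not w3 R w1.
Transitive: no — w1 R w3 and w3 R w6, but not w1 R w6.
Only serial holds.

serial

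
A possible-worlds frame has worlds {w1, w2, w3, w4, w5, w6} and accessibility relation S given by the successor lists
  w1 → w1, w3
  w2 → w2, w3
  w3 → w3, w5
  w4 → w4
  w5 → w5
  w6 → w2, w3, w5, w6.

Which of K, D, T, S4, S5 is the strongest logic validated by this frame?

Serial (axiom D): yes — every world has a successor (e.g. w1 S w1).
Reflexive (axiom T): yes — every world is S-related to itself.
Transitive (axiom 4): no — w1 S w3 and w3 S w5, but not w1 S w5.
Euclidean (axiom 5): no — w6 S w2 and w6 S w5, but not w2 S w5.
So F validates K, D, T; S4 would additionally require S to be transitive. The strongest is T.

T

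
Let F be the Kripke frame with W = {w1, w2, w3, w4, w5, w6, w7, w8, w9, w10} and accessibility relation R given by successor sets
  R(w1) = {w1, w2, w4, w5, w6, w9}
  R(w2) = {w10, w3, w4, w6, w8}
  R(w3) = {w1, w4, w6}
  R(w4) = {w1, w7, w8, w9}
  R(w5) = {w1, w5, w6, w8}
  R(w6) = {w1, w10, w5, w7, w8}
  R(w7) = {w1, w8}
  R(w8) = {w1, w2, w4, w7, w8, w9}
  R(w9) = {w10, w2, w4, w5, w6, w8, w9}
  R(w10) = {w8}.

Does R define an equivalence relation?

Reflexive: no — w2 is not related to itself.
Symmetric: no — w1 R w2 but not w2 R w1.
Transitive: no — w1 R w2 and w2 R w10, but not w1 R w10.
So R is not an equivalence relation.

No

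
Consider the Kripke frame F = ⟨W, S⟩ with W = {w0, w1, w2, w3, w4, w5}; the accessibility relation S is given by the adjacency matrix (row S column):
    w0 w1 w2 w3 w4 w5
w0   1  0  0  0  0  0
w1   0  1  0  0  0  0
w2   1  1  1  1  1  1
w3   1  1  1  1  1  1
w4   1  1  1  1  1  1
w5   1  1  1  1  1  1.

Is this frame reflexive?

Reflexive: yes — every world is S-related to itself.

Yes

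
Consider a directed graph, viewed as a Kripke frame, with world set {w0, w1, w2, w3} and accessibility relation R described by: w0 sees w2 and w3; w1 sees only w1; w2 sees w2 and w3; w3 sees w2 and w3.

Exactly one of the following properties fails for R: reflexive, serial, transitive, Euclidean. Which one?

Reflexive: no — w0 is not related to itself.
Serial: yes — every world has a successor (e.g. w0 R w2).
Transitive: yes — every two-step R-path is closed by a direct edge.
Euclidean: yes — any two successors of a common world are R-related.
Only reflexive fails.

reflexive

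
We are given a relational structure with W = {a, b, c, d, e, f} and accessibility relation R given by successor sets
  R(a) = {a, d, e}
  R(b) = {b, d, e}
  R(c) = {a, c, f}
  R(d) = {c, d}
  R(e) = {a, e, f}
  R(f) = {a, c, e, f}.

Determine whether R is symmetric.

Symmetric: no — a R d but not d R a.

No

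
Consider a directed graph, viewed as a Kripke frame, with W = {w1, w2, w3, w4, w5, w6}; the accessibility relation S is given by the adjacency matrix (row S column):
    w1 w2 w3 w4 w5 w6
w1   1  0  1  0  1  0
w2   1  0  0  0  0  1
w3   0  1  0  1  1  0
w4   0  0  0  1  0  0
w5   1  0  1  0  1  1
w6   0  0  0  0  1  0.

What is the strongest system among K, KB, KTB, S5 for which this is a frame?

K

Symmetric (axiom B): no — w1 S w3 but not w3 S w1.
Reflexive (axiom T): no — w2 is not related to itself.
Euclidean (axiom 5): no — w2 S w1 and w2 S w6, but not w1 S w6.
So F validates K; KB would additionally require S to be symmetric. The strongest is K.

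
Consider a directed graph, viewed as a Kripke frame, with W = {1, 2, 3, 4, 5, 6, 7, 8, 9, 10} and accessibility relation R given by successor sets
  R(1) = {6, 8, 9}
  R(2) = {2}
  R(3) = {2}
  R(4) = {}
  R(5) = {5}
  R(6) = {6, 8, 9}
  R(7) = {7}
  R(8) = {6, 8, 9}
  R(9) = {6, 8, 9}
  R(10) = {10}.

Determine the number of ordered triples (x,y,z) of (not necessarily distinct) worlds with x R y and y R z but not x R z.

0

R is transitive; there are no such tuples.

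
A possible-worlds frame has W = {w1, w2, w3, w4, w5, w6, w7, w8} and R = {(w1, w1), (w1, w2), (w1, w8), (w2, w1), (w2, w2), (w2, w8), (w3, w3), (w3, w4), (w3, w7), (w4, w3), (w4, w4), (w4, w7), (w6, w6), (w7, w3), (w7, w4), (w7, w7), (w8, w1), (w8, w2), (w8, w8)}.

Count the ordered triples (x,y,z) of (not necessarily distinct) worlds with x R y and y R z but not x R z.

0

R is transitive; there are no such tuples.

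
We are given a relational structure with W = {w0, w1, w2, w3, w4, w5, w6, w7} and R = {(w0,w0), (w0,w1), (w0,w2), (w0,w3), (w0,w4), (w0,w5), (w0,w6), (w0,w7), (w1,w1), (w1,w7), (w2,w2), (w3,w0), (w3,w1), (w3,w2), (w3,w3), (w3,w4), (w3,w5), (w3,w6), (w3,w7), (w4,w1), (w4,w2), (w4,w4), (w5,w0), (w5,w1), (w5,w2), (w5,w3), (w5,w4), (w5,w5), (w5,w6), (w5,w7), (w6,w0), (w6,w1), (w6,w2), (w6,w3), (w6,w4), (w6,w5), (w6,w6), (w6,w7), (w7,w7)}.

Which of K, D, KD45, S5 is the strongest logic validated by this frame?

D

Serial (axiom D): yes — every world has a successor (e.g. w0 R w0).
Euclidean (axiom 5): no — w0 R w1 and w0 R w2, but not w1 R w2.
Transitive (axiom 4): no — w4 R w1 and w1 R w7, but not w4 R w7.
Reflexive (axiom T): yes — every world is R-related to itself.
So F validates K, D; KD45 would additionally require R to be Euclidean and transitive. The strongest is D.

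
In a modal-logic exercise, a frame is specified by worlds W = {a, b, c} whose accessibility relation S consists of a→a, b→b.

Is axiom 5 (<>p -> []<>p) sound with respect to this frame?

Axiom 5 corresponds to the accessibility relation being Euclidean.
Euclidean: yes — any two successors of a common world are S-related.

Yes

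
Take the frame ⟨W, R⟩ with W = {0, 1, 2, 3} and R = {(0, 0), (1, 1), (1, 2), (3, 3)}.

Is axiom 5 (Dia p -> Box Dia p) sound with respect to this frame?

No

By correspondence theory, 5 is valid on a frame iff R is Euclidean.
Euclidean: no — 1 R 2 and 1 R 1, but not 2 R 1.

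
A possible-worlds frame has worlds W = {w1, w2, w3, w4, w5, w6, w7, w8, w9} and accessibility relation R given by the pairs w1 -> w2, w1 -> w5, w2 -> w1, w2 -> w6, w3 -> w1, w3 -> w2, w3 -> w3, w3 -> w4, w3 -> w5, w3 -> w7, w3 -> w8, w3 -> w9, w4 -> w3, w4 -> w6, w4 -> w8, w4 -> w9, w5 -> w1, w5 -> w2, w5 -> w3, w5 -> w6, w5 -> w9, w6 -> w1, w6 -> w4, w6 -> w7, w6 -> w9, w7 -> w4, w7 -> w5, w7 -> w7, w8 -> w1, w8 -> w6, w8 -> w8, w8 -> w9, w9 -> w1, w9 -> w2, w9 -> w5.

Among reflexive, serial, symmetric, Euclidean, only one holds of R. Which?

Reflexive: no — w1 is not related to itself.
Serial: yes — every world has a successor (e.g. w1 R w2).
Symmetric: no — w2 R w6 but not w6 R w2.
Euclidean: no — w1 R w2 and w1 R w5, but not w2 R w5.
Only serial holds.

serial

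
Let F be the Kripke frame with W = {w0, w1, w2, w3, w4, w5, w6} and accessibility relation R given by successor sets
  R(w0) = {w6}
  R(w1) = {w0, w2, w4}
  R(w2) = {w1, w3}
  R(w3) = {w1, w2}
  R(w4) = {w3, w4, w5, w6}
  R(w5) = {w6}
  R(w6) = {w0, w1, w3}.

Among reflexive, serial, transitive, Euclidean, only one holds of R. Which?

Reflexive: no — w0 is not related to itself.
Serial: yes — every world has a successor (e.g. w0 R w6).
Transitive: no — w0 R w6 and w6 R w1, but not w0 R w1.
Euclidean: no — w1 R w0 and w1 R w2, but not w0 R w2.
Only serial holds.

serial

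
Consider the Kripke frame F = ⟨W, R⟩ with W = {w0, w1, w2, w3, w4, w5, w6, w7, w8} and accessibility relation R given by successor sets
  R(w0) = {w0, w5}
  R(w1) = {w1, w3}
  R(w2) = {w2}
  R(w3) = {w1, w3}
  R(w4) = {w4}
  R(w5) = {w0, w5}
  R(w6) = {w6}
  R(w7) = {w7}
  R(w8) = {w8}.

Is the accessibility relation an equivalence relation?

Yes

Reflexive: yes — every world is R-related to itself.
Symmetric: yes — every pair in R has its reverse in R.
Transitive: yes — every two-step R-path is closed by a direct edge.
So R is an equivalence relation.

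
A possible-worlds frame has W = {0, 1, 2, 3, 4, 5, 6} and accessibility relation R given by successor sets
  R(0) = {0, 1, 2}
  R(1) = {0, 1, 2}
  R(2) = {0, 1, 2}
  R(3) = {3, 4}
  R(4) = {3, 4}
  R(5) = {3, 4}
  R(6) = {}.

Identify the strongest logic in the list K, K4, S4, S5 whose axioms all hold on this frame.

K4

Transitive (axiom 4): yes — every two-step R-path is closed by a direct edge.
Reflexive (axiom T): no — 5 is not related to itself.
Euclidean (axiom 5): yes — any two successors of a common world are R-related.
So F validates K, K4; S4 would additionally require R to be reflexive. The strongest is K4.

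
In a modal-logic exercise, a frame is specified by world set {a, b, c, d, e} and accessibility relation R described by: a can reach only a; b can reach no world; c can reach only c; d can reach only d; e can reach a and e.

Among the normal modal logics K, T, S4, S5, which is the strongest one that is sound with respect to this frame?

K

Reflexive (axiom T): no — b is not related to itself.
Transitive (axiom 4): yes — every two-step R-path is closed by a direct edge.
Euclidean (axiom 5): no — e R a and e R e, but not a R e.
So F validates K; T would additionally require R to be reflexive. The strongest is K.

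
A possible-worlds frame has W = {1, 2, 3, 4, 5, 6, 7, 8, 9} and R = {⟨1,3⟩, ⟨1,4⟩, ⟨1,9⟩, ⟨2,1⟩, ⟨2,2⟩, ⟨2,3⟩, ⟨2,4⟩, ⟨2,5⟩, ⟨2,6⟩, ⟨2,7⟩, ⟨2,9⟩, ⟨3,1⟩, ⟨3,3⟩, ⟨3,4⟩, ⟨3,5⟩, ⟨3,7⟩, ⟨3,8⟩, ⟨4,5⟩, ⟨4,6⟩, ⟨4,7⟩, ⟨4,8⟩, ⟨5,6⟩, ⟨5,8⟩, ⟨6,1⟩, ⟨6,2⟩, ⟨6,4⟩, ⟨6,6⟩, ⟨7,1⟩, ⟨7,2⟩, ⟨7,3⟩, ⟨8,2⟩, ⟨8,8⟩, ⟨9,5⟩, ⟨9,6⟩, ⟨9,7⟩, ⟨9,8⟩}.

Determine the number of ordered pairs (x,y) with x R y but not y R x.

Enumerating: (1,4), (1,9), (2,1), (2,3), (2,4), (2,5), (2,9), (3,4), (3,5), (3,8), (4,5), (4,7), … and 10 more.
Total: 22.

22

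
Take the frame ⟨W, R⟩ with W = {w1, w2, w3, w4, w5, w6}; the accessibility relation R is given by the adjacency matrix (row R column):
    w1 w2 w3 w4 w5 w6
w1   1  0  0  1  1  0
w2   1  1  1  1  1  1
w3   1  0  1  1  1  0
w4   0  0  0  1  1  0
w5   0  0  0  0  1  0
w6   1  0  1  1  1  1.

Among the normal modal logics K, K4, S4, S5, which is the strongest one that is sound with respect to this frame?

S4

Transitive (axiom 4): yes — every two-step R-path is closed by a direct edge.
Reflexive (axiom T): yes — every world is R-related to itself.
Euclidean (axiom 5): no — w1 R w5 and w1 R w4, but not w5 R w4.
So F validates K, K4, S4; S5 would additionally require R to be Euclidean. The strongest is S4.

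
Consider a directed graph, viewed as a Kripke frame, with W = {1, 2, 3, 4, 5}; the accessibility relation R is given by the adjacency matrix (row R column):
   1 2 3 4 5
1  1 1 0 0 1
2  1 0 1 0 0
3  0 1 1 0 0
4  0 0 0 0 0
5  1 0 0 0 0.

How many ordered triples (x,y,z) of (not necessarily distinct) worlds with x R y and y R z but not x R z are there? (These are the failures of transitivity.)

7

Enumerating: (1,2,3), (2,1,2), (2,1,5), (2,3,2), (3,2,1), (5,1,2), (5,1,5).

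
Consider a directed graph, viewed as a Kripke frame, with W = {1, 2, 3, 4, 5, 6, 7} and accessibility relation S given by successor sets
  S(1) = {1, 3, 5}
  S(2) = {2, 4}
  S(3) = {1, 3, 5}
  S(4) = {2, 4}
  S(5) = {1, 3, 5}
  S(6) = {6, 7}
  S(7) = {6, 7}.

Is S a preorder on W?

Reflexive: yes — every world is S-related to itself.
Transitive: yes — every two-step S-path is closed by a direct edge.
So S is a preorder.

Yes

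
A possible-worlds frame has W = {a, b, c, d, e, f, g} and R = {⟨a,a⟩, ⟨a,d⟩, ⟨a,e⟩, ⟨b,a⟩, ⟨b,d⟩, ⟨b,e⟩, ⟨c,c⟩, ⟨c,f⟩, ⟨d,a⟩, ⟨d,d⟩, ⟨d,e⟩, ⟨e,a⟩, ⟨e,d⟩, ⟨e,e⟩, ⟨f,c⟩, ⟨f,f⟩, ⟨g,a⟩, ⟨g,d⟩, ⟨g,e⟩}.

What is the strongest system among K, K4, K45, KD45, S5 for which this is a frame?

Transitive (axiom 4): yes — every two-step R-path is closed by a direct edge.
Euclidean (axiom 5): yes — any two successors of a common world are R-related.
Serial (axiom D): yes — every world has a successor (e.g. a R a).
Reflexive (axiom T): no — b is not related to itself.
So F validates K, K4, K45, KD45; S5 would additionally require R to be reflexive. The strongest is KD45.

KD45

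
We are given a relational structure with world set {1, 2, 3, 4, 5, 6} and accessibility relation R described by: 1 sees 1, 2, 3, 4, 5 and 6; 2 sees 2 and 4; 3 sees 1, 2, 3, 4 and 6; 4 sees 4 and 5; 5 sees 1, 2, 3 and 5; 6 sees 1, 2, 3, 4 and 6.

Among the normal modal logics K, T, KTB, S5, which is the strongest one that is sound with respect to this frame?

T

Reflexive (axiom T): yes — every world is R-related to itself.
Symmetric (axiom B): no — 1 R 2 but not 2 R 1.
Euclidean (axiom 5): no — 1 R 2 and 1 R 3, but not 2 R 3.
So F validates K, T; KTB would additionally require R to be symmetric. The strongest is T.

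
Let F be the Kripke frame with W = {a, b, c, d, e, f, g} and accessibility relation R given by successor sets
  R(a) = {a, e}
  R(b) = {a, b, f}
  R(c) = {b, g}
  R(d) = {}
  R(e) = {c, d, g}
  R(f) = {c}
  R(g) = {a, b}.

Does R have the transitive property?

Transitive: no — a R e and e R c, but not a R c.

No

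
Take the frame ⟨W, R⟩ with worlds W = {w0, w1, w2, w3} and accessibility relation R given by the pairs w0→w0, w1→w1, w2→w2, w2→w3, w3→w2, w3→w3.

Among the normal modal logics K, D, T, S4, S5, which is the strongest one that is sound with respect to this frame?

S5

Serial (axiom D): yes — every world has a successor (e.g. w0 R w0).
Reflexive (axiom T): yes — every world is R-related to itself.
Transitive (axiom 4): yes — every two-step R-path is closed by a direct edge.
Euclidean (axiom 5): yes — any two successors of a common world are R-related.
So F validates K, D, T, S4, S5. The strongest is S5.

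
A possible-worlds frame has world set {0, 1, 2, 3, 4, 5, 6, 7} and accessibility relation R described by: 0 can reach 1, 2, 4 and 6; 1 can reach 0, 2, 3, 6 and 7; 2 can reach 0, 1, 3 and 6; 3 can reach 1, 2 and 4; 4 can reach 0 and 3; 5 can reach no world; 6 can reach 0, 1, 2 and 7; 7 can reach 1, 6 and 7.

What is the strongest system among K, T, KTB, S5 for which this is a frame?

K

Reflexive (axiom T): no — 0 is not related to itself.
Symmetric (axiom B): yes — every pair in R has its reverse in R.
Euclidean (axiom 5): no — 0 R 1 and 0 R 4, but not 1 R 4.
So F validates K; T would additionally require R to be reflexive. The strongest is K.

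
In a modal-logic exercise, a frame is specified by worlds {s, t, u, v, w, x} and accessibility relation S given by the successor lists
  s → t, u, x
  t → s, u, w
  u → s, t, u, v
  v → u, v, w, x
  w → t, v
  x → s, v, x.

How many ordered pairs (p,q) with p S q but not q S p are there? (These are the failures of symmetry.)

0

S is symmetric; there are no such tuples.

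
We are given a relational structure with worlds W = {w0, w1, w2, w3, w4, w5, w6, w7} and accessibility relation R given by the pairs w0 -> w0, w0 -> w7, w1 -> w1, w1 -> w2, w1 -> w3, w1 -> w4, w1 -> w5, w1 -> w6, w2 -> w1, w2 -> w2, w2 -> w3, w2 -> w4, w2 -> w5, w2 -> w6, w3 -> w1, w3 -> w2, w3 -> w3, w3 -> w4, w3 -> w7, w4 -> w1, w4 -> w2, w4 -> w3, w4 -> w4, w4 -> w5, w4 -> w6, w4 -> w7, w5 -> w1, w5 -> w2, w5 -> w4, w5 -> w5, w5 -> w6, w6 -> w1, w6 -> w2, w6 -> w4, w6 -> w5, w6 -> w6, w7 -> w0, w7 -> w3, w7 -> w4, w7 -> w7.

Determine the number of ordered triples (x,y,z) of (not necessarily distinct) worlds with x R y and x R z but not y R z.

28

Enumerating: (w1,w3,w5), (w1,w3,w6), (w1,w5,w3), (w1,w6,w3), (w2,w3,w5), (w2,w3,w6), (w2,w5,w3), (w2,w6,w3), (w3,w1,w7), (w3,w2,w7), (w3,w7,w1), (w3,w7,w2), … and 16 more.
Total: 28.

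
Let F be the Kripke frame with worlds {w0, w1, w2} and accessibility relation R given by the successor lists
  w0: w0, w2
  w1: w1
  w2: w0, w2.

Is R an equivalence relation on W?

Reflexive: yes — every world is R-related to itself.
Symmetric: yes — every pair in R has its reverse in R.
Transitive: yes — every two-step R-path is closed by a direct edge.
So R is an equivalence relation.

Yes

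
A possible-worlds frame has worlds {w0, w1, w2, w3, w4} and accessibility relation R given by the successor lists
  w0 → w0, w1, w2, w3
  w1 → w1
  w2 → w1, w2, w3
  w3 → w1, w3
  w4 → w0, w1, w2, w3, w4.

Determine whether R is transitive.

Yes

Transitive: yes — every two-step R-path is closed by a direct edge.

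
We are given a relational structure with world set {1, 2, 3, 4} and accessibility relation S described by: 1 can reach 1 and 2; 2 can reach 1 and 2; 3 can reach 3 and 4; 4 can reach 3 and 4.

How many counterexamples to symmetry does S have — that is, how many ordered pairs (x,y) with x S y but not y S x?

0

S is symmetric; there are no such tuples.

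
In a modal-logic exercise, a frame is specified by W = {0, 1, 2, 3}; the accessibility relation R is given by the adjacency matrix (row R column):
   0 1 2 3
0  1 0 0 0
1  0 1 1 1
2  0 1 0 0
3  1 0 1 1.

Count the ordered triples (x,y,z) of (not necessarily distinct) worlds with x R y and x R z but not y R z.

Enumerating: (1,2,2), (1,2,3), (1,3,1), (3,0,2), (3,0,3), (3,2,0), (3,2,2), (3,2,3).

8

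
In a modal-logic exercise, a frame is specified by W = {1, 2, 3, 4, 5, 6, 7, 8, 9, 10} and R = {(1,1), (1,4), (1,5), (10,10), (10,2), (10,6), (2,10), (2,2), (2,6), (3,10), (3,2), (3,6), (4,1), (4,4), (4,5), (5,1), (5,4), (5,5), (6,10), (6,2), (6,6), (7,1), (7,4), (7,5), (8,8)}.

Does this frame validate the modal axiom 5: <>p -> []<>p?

Yes

The schema 5 characterises exactly the Euclidean frames.
Euclidean: yes — any two successors of a common world are R-related.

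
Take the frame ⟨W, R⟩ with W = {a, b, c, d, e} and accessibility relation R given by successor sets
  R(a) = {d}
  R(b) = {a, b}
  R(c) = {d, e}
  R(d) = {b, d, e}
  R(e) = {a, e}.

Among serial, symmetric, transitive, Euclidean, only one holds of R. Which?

Serial: yes — every world has a successor (e.g. a R d).
Symmetric: no — a R d but not d R a.
Transitive: no — a R d and d R b, but not a R b.
Euclidean: no — c R e and c R d, but not e R d.
Only serial holds.

serial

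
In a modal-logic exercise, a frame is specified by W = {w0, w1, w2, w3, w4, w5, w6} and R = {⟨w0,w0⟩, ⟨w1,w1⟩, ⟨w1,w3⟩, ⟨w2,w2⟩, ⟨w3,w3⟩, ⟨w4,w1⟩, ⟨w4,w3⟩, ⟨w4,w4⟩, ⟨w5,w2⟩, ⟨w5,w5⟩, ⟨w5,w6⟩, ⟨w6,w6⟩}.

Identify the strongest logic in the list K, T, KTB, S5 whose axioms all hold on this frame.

Reflexive (axiom T): yes — every world is R-related to itself.
Symmetric (axiom B): no — w1 R w3 but not w3 R w1.
Euclidean (axiom 5): no — w4 R w3 and w4 R w1, but not w3 R w1.
So F validates K, T; KTB would additionally require R to be symmetric. The strongest is T.

T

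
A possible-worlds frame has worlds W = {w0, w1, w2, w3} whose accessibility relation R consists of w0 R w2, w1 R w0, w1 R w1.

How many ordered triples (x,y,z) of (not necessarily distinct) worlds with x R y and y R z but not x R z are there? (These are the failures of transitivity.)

1

Enumerating: (w1,w0,w2).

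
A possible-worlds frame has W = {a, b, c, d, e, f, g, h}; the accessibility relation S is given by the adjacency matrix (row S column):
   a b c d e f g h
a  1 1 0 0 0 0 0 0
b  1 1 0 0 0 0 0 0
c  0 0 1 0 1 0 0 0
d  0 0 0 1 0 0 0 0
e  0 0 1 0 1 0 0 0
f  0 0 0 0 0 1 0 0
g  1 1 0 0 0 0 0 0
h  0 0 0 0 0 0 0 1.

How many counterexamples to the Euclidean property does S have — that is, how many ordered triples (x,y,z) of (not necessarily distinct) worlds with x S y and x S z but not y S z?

S is Euclidean; there are no such tuples.

0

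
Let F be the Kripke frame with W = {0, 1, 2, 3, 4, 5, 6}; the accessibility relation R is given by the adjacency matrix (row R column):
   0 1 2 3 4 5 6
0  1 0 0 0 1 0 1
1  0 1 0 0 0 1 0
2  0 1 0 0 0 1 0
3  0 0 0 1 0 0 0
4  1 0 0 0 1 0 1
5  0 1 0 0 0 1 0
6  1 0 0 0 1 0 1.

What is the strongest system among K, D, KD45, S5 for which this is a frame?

KD45

Serial (axiom D): yes — every world has a successor (e.g. 0 R 0).
Euclidean (axiom 5): yes — any two successors of a common world are R-related.
Transitive (axiom 4): yes — every two-step R-path is closed by a direct edge.
Reflexive (axiom T): no — 2 is not related to itself.
So F validates K, D, KD45; S5 would additionally require R to be reflexive. The strongest is KD45.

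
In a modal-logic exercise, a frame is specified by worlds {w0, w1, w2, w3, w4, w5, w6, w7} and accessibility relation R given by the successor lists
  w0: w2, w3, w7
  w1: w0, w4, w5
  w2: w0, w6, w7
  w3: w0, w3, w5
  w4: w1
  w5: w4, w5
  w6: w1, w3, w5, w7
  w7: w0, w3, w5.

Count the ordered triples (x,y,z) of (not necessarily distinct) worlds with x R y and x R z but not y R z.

Enumerating: (w0,w2,w2), (w0,w2,w3), (w0,w3,w2), (w0,w3,w7), (w0,w7,w2), (w0,w7,w7), (w1,w0,w0), (w1,w0,w4), (w1,w0,w5), (w1,w4,w0), (w1,w4,w4), (w1,w4,w5), … and 28 more.
Total: 40.

40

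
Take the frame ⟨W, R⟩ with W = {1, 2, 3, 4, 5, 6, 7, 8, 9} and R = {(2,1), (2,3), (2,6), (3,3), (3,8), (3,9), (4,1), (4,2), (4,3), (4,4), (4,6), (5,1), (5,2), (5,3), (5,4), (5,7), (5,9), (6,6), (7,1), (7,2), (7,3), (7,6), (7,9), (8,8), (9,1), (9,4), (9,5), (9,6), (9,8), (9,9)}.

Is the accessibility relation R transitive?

Transitive: no — 2 R 3 and 3 R 8, but not 2 R 8.

No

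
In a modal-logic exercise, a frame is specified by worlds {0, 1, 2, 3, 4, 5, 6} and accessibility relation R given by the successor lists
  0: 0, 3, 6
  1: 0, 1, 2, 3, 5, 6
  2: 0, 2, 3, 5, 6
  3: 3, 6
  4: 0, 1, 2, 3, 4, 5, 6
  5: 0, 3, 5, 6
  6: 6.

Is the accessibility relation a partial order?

Reflexive: yes — every world is R-related to itself.
Transitive: yes — every two-step R-path is closed by a direct edge.
Antisymmetric: yes — no distinct pair is related both ways.
So R is a partial order.

Yes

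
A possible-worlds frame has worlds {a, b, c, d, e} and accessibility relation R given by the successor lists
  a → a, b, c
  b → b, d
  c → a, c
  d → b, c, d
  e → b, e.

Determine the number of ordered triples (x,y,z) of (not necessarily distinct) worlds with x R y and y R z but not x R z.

5

Enumerating: (a,b,d), (b,d,c), (c,a,b), (d,c,a), (e,b,d).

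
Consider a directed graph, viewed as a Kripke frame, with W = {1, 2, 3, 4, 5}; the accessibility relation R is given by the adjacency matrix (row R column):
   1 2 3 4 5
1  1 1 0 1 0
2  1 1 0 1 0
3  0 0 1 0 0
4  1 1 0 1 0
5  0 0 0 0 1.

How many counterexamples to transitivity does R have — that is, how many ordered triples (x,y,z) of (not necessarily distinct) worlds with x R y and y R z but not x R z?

R is transitive; there are no such tuples.

0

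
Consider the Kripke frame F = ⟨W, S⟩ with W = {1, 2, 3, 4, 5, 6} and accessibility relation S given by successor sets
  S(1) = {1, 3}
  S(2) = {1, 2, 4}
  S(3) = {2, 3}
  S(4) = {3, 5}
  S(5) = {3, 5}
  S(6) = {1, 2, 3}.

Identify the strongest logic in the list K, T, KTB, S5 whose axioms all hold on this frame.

Reflexive (axiom T): no — 4 is not related to itself.
Symmetric (axiom B): no — 1 S 3 but not 3 S 1.
Euclidean (axiom 5): no — 2 S 1 and 2 S 4, but not 1 S 4.
So F validates K; T would additionally require S to be reflexive. The strongest is K.

K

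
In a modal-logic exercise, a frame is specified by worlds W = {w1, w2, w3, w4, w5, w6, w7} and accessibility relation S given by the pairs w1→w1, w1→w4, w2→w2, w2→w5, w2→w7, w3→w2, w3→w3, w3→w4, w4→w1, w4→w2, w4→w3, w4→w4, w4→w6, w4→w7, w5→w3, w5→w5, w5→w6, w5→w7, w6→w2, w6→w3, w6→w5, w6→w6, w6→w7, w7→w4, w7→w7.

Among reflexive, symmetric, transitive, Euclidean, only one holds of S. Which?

Reflexive: yes — every world is S-related to itself.
Symmetric: no — w2 S w5 but not w5 S w2.
Transitive: no — w1 S w4 and w4 S w2, but not w1 S w2.
Euclidean: no — w2 S w7 and w2 S w5, but not w7 S w5.
Only reflexive holds.

reflexive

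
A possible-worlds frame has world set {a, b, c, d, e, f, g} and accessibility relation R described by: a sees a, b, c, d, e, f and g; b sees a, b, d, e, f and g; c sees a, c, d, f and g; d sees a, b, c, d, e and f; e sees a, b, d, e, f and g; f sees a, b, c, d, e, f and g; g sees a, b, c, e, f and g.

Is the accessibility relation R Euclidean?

Euclidean: no — a R b and a R c, but not b R c.

No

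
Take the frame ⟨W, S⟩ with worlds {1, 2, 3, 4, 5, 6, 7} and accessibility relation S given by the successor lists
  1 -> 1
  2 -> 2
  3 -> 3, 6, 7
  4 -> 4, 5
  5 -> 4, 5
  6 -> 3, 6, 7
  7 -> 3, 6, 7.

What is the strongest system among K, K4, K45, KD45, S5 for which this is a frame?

Transitive (axiom 4): yes — every two-step S-path is closed by a direct edge.
Euclidean (axiom 5): yes — any two successors of a common world are S-related.
Serial (axiom D): yes — every world has a successor (e.g. 1 S 1).
Reflexive (axiom T): yes — every world is S-related to itself.
So F validates K, K4, K45, KD45, S5. The strongest is S5.

S5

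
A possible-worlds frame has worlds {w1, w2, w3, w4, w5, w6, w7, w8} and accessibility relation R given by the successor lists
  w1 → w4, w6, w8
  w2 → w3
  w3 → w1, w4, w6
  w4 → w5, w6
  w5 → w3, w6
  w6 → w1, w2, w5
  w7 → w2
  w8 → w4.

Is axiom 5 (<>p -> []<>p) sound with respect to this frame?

The schema 5 characterises exactly the Euclidean frames.
Euclidean: no — w1 R w4 and w1 R w8, but not w4 R w8.

No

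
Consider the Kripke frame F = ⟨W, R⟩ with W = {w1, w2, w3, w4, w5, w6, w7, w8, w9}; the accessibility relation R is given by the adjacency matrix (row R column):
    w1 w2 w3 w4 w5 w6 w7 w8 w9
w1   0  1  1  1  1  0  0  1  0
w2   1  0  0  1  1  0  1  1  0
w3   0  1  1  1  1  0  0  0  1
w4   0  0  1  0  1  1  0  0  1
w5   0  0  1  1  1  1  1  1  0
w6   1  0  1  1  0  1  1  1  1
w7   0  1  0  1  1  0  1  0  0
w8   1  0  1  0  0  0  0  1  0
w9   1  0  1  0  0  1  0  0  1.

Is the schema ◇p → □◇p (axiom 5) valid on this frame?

The schema 5 characterises exactly the Euclidean frames.
Euclidean: no — w1 R w2 and w1 R w3, but not w2 R w3.

No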